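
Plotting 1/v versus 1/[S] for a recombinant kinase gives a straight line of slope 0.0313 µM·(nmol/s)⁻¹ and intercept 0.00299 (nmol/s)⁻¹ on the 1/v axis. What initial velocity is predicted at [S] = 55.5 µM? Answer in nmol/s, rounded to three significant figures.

281 nmol/s

The y-intercept is 1/Vmax, so Vmax = 1/0.00299 = 334 nmol/s.
The slope is Km/Vmax, so Km = 0.0313 × 334 = 10.5 µM.
Then v = 334 × 55.5/(10.5 + 55.5) = 281 nmol/s.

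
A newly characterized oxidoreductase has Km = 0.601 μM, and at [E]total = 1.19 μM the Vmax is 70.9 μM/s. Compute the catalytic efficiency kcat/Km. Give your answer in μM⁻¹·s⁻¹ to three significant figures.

kcat = Vmax/[E]total = 70.9/1.19 = 59.6 s⁻¹.
kcat/Km = 59.6/0.601 = 99.1 μM⁻¹·s⁻¹.

99.1 μM⁻¹·s⁻¹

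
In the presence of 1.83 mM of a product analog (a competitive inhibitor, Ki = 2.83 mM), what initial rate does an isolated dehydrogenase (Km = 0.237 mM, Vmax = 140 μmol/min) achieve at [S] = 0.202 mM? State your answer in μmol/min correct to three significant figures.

α = 1 + [I]/Ki = 1 + 1.83/2.83 = 1.647.
For a competitive inhibitor, Vmax is unchanged and the apparent Km becomes α·Km: Km,app = 0.390 mM, Vmax,app = 140 μmol/min.
v = Vmax,app·[S]/(Km,app + [S]) = 140 × 0.202/(0.390 + 0.202) = 47.7 μmol/min.

47.7 μmol/min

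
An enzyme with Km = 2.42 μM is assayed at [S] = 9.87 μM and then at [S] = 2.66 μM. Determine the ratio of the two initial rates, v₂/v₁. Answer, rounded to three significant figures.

0.652

Since Vmax cancels, v₂/v₁ = [S]₂(Km+[S]₁) / [S]₁(Km+[S]₂).
= 2.66×(2.42+9.87) / (9.87×(2.42+2.66)) = 32.69/50.14 = 0.652.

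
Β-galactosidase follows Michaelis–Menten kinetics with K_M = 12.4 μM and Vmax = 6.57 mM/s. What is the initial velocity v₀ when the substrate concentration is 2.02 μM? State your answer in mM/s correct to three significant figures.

0.920 mM/s

v = Vmax·[S]/(Km + [S]) = 6.57 × 2.02 / (12.4 + 2.02)
  = 13.27 / 14.42 = 0.920 mM/s.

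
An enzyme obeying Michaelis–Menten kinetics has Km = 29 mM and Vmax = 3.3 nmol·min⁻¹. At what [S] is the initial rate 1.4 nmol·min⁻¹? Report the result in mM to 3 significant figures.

The required fractional saturation is v/Vmax = 1.4/3.3 = 0.4242.
Then [S]/(Km+[S]) = 0.4242 ⇒ [S] = 29 × 0.4242/(1 − 0.4242) = 21.4 mM.

21.4 mM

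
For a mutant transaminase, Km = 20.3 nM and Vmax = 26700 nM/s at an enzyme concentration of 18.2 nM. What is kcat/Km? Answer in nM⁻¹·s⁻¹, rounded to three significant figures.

kcat = Vmax/[E]total = 26700/18.2 = 1470 s⁻¹.
kcat/Km = 1470/20.3 = 72.3 nM⁻¹·s⁻¹.

72.3 nM⁻¹·s⁻¹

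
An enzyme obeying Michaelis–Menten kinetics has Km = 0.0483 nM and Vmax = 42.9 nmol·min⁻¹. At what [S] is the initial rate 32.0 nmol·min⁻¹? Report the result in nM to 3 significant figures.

Rearranging v = Vmax[S]/(Km+[S]) gives [S] = Km·v/(Vmax − v).
[S] = 0.0483 × 32.0 / (42.9 − 32.0) = 1.546/10.90 = 0.142 nM.

0.142 nM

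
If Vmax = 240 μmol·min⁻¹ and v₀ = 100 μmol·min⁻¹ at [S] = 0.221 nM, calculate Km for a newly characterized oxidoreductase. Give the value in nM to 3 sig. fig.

From v = Vmax[S]/(Km+[S]), Km = [S](Vmax − v)/v.
Km = 0.221 × (240 − 100) / 100 = 30.94/100 = 0.309 nM.

0.309 nM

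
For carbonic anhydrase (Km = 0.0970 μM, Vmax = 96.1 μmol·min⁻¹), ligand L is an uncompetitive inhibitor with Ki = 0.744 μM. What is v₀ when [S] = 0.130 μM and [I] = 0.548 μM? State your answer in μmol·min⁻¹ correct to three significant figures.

38.7 μmol·min⁻¹

α = 1 + [I]/Ki = 1 + 0.548/0.744 = 1.737.
For an uncompetitive inhibitor, both parameters are divided by α, giving Vmax/α and Km/α: Km,app = 0.0559 μM, Vmax,app = 55.3 μmol·min⁻¹.
v = Vmax,app·[S]/(Km,app + [S]) = 55.3 × 0.130/(0.0559 + 0.130) = 38.7 μmol·min⁻¹.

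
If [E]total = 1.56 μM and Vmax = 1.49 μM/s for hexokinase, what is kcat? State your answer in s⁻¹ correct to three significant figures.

0.955 s⁻¹

kcat = Vmax/[E]total = 1.49 μM/s / 1.56 μM = 0.955 s⁻¹.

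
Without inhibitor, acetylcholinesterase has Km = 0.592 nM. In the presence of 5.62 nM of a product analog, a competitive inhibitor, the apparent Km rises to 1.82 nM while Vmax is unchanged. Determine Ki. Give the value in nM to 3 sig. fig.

2.71 nM

Competitive: Km,app = α·Km with α = 1 + [I]/Ki.
α = Km,app/Km = 1.82/0.592 = 3.074.
Ki = [I]/(α − 1) = 5.62/2.074 = 2.71 nM.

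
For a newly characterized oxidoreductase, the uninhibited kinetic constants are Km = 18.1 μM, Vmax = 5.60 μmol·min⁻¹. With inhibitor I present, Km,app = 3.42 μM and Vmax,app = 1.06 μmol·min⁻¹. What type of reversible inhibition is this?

uncompetitive

Both Km and Vmax decrease by the same factor (~5.29-fold) — characteristic of uncompetitive inhibition.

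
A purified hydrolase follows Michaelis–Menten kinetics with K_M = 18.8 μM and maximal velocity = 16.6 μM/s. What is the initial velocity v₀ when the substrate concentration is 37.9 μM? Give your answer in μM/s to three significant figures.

11.1 μM/s

[S]/(Km+[S]) = 37.9/56.70 = 0.6684, the fractional saturation.
v = 0.6684 × Vmax = 0.6684 × 16.6 = 11.1 μM/s.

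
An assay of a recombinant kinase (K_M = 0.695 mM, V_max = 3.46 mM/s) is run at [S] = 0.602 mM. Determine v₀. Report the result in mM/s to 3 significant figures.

[S]/(Km+[S]) = 0.602/1.297 = 0.4641, the fractional saturation.
v = 0.4641 × Vmax = 0.4641 × 3.46 = 1.61 mM/s.

1.61 mM/s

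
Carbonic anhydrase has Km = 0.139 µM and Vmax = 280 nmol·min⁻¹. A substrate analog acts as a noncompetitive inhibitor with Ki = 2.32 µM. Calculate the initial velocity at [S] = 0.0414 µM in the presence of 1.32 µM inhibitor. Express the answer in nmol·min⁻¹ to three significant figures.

41.0 nmol·min⁻¹

With α = 1 + [I]/Ki = 1 + 1.32/2.32 = 1.569, the noncompetitive rate law is v = (Vmax/α)·[S] / (Km + [S]).
v = (280/1.569)×0.0414 / (0.139 + 0.0414) = 7.388/0.1804 = 41.0 nmol·min⁻¹.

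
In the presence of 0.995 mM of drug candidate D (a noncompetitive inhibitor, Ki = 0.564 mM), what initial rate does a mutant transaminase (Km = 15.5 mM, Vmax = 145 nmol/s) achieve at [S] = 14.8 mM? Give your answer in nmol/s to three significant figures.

α = 1 + [I]/Ki = 1 + 0.995/0.564 = 2.764.
For a noncompetitive inhibitor, Vmax is reduced to Vmax/α while Km is unchanged: Km,app = 15.5 mM, Vmax,app = 52.5 nmol/s.
v = Vmax,app·[S]/(Km,app + [S]) = 52.5 × 14.8/(15.5 + 14.8) = 25.6 nmol/s.

25.6 nmol/s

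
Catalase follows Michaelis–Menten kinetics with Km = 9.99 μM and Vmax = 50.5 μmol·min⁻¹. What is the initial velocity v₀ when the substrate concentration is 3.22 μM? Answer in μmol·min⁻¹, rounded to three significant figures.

[S]/(Km+[S]) = 3.22/13.21 = 0.2438, the fractional saturation.
v = 0.2438 × Vmax = 0.2438 × 50.5 = 12.3 μmol·min⁻¹.

12.3 μmol·min⁻¹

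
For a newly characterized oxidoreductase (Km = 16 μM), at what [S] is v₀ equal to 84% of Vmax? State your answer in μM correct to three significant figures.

v/Vmax = [S]/(Km+[S]) = 0.84, so [S] = Km·0.84/(1 − 0.84) = 16 × 5.250.
[S] = 84.0 μM.

84.0 μM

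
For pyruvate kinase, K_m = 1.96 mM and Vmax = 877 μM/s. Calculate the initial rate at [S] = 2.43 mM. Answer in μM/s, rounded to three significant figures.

485 μM/s

[S]/(Km+[S]) = 2.43/4.390 = 0.5535, the fractional saturation.
v = 0.5535 × Vmax = 0.5535 × 877 = 485 μM/s.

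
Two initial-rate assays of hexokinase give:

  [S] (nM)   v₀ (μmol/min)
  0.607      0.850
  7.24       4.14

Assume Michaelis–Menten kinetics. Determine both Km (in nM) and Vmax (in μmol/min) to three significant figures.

From v = Vmax[S]/(Km+[S]), each point gives Vmax = v(Km+[S])/[S].
Equating: 0.850(Km+0.607)/0.607 = 4.14(Km+7.24)/7.24.
1.400·Km + 0.850 = 0.5718·Km + 4.14, so (1.400 − 0.5718)·Km = 4.14 − 0.850.
Km = 3.290/0.8285 = 3.97 nM; then Vmax = 0.850(3.97+0.607)/0.607 = 6.41 μmol/min.

Km = 3.97 nM; Vmax = 6.41 μmol/min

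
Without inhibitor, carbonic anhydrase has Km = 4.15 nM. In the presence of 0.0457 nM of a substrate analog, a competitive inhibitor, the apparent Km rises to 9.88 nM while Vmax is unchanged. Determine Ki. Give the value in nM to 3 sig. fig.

0.0331 nM

Competitive: Km,app = α·Km with α = 1 + [I]/Ki.
α = Km,app/Km = 9.88/4.15 = 2.381.
Since α = 1 + [I]/Ki, [I]/Ki = 2.381 − 1 = 1.381 and Ki = 0.0457/1.381 = 0.0331 nM.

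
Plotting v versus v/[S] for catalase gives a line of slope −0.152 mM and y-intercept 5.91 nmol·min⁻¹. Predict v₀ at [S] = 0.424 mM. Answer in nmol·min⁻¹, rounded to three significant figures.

In the Eadie–Hofstee form v = Vmax − Km·(v/[S]), the slope is −Km and the intercept is Vmax, so Km = 0.152 mM and Vmax = 5.91 nmol·min⁻¹.
v = 5.91 × 0.424/(0.152 + 0.424) = 4.35 nmol·min⁻¹.

4.35 nmol·min⁻¹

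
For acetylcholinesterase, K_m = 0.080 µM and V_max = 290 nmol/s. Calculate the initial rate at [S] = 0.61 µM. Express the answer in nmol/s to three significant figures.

[S]/(Km+[S]) = 0.61/0.6900 = 0.8841, the fractional saturation.
v = 0.8841 × Vmax = 0.8841 × 290 = 256 nmol/s.

256 nmol/s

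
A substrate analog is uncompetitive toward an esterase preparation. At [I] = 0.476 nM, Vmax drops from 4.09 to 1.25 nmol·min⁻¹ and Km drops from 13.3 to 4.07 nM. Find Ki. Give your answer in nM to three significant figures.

0.210 nM

Uncompetitive: Vmax,app = Vmax/α (and Km,app = Km/α) with α = 1 + [I]/Ki.
α = Vmax/Vmax,app = 4.09/1.25 = 3.272.
Since α = 1 + [I]/Ki, [I]/Ki = 3.272 − 1 = 2.272 and Ki = 0.476/2.272 = 0.210 nM.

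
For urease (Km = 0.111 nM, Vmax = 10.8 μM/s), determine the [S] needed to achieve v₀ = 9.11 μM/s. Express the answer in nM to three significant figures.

Rearranging v = Vmax[S]/(Km+[S]) gives [S] = Km·v/(Vmax − v).
[S] = 0.111 × 9.11 / (10.8 − 9.11) = 1.011/1.690 = 0.598 nM.

0.598 nM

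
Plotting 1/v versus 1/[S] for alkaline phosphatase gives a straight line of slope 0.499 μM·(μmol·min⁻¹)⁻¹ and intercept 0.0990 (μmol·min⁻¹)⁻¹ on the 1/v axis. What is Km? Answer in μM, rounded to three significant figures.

5.04 μM

y-intercept = 1/Vmax ⇒ Vmax = 10.1 μmol·min⁻¹; slope = Km/Vmax ⇒ Km = slope × Vmax.
Km = 0.499 × 10.1 = 5.04 μM.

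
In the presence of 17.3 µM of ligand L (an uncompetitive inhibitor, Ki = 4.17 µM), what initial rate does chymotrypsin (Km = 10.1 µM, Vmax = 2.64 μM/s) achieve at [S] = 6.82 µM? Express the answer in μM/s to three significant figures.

With α = 1 + [I]/Ki = 1 + 17.3/4.17 = 5.149, the uncompetitive rate law is v = (Vmax/α)·[S] / (Km/α + [S]).
v = (2.64/5.149)×6.82 / (10.1/5.149 + 6.82) = 3.497/8.782 = 0.398 μM/s.

0.398 μM/s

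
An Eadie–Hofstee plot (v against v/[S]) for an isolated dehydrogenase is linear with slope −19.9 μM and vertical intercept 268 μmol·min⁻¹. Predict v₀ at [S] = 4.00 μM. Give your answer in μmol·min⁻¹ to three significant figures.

44.9 μmol·min⁻¹

In the Eadie–Hofstee form v = Vmax − Km·(v/[S]), the slope is −Km and the intercept is Vmax, so Km = 19.9 μM and Vmax = 268 μmol·min⁻¹.
v = 268 × 4.00/(19.9 + 4.00) = 44.9 μmol·min⁻¹.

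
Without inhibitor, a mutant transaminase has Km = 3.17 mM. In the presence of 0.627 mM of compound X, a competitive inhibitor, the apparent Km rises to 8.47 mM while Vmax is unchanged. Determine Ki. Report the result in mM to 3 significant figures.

Competitive: Km,app = α·Km with α = 1 + [I]/Ki.
α = Km,app/Km = 8.47/3.17 = 2.672.
Ki = [I]/(α − 1) = 0.627/1.672 = 0.375 mM.

0.375 mM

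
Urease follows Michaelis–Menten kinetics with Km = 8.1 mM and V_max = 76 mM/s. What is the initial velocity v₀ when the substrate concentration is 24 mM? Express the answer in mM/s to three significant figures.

56.8 mM/s

v = Vmax·[S]/(Km + [S]) = 76 × 24 / (8.1 + 24)
  = 1824 / 32.10 = 56.8 mM/s.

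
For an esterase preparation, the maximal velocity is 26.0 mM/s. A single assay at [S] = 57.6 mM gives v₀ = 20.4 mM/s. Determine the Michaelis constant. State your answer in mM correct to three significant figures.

From v = Vmax[S]/(Km+[S]), Km = [S](Vmax − v)/v.
Km = 57.6 × (26.0 − 20.4) / 20.4 = 322.6/20.4 = 15.8 mM.

15.8 mM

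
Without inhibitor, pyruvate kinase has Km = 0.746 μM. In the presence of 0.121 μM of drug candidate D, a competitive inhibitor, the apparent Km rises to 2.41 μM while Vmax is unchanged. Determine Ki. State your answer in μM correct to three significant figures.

Competitive: Km,app = α·Km with α = 1 + [I]/Ki.
α = Km,app/Km = 2.41/0.746 = 3.231.
Since α = 1 + [I]/Ki, [I]/Ki = 3.231 − 1 = 2.231 and Ki = 0.121/2.231 = 0.0542 μM.

0.0542 μM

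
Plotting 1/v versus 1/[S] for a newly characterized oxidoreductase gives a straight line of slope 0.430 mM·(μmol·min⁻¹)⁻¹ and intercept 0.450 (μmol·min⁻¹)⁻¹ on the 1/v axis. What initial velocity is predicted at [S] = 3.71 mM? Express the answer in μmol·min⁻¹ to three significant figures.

1.77 μmol·min⁻¹

The y-intercept is 1/Vmax, so Vmax = 1/0.450 = 2.22 μmol·min⁻¹.
The slope is Km/Vmax, so Km = 0.430 × 2.22 = 0.956 mM.
Then v = 2.22 × 3.71/(0.956 + 3.71) = 1.77 μmol·min⁻¹.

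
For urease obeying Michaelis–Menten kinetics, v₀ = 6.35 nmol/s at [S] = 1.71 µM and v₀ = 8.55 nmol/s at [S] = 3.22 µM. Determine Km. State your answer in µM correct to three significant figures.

From v = Vmax[S]/(Km+[S]), each point gives Vmax = v(Km+[S])/[S].
Equating: 6.35(Km+1.71)/1.71 = 8.55(Km+3.22)/3.22.
3.713·Km + 6.35 = 2.655·Km + 8.55, so (3.713 − 2.655)·Km = 8.55 − 6.35.
Km = 2.200/1.058 = 2.08 µM; then Vmax = 6.35(2.08+1.71)/1.71 = 14.1 nmol/s.

2.08 µM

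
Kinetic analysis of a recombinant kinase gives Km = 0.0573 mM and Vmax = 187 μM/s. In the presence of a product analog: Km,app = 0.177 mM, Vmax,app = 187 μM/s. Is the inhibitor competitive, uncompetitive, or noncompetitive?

competitive

Km increases (0.0573 → 0.177 mM) while Vmax is unchanged — the hallmark of competitive inhibition.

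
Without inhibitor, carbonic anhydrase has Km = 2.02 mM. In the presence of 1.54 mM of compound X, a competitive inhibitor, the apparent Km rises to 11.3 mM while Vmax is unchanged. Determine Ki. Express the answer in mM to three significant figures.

Competitive: Km,app = α·Km with α = 1 + [I]/Ki.
α = Km,app/Km = 11.3/2.02 = 5.594.
Since α = 1 + [I]/Ki, [I]/Ki = 5.594 − 1 = 4.594 and Ki = 1.54/4.594 = 0.335 mM.

0.335 mM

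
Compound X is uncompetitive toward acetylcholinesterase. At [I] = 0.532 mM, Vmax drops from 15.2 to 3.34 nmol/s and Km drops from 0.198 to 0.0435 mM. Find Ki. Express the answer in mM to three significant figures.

0.150 mM

Uncompetitive: Vmax,app = Vmax/α (and Km,app = Km/α) with α = 1 + [I]/Ki.
α = Vmax/Vmax,app = 15.2/3.34 = 4.551.
Since α = 1 + [I]/Ki, [I]/Ki = 4.551 − 1 = 3.551 and Ki = 0.532/3.551 = 0.150 mM.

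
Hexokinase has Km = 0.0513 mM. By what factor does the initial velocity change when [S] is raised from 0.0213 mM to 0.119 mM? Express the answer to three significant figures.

The fractional saturations are [S]/(Km+[S]) = 0.0213/0.07260 = 0.2934 and 0.119/0.1703 = 0.6988.
v₂/v₁ is just their ratio: 0.6988/0.2934 = 2.38.

2.38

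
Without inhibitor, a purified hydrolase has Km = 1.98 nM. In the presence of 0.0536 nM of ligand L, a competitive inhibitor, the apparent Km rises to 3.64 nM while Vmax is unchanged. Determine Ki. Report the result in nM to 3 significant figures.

0.0639 nM

Competitive: Km,app = α·Km with α = 1 + [I]/Ki.
α = Km,app/Km = 3.64/1.98 = 1.838.
Ki = [I]/(α − 1) = 0.0536/0.8384 = 0.0639 nM.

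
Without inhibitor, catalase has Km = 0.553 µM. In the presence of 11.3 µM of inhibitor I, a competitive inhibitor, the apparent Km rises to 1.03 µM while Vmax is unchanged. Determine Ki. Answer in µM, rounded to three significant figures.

13.1 µM

Competitive: Km,app = α·Km with α = 1 + [I]/Ki.
α = Km,app/Km = 1.03/0.553 = 1.863.
Ki = [I]/(α − 1) = 11.3/0.8626 = 13.1 µM.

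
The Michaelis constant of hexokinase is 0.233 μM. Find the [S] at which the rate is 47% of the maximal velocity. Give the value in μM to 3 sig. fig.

0.207 μM

v/Vmax = [S]/(Km+[S]) = 0.47, so [S] = Km·0.47/(1 − 0.47) = 0.233 × 0.8868.
[S] = 0.207 μM.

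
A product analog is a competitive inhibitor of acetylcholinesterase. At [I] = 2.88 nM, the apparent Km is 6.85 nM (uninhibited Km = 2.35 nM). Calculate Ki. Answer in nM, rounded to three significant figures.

1.50 nM

Competitive: Km,app = α·Km with α = 1 + [I]/Ki.
α = Km,app/Km = 6.85/2.35 = 2.915.
Ki = [I]/(α − 1) = 2.88/1.915 = 1.50 nM.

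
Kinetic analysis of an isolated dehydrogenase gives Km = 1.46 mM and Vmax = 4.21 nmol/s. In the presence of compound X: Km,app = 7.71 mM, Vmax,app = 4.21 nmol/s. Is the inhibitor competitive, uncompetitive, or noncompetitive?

competitive

Km increases (1.46 → 7.71 mM) while Vmax is unchanged — the hallmark of competitive inhibition.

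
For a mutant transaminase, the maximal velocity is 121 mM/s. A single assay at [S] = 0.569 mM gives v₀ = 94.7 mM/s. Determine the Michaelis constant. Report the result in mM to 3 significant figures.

0.158 mM

From v = Vmax[S]/(Km+[S]), Km = [S](Vmax − v)/v.
Km = 0.569 × (121 − 94.7) / 94.7 = 14.96/94.7 = 0.158 mM.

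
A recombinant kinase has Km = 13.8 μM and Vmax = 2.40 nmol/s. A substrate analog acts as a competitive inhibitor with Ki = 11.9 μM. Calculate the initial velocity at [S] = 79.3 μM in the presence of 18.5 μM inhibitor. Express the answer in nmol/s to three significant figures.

1.66 nmol/s

With α = 1 + [I]/Ki = 1 + 18.5/11.9 = 2.555, the competitive rate law is v = Vmax[S] / (αKm + [S]).
v = 2.40×79.3 / (2.555×13.8 + 79.3) = 190.3/114.6 = 1.66 nmol/s.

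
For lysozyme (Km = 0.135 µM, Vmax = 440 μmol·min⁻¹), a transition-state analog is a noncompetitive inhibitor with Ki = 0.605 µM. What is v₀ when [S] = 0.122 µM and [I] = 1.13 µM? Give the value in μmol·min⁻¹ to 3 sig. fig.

α = 1 + [I]/Ki = 1 + 1.13/0.605 = 2.868.
For a noncompetitive inhibitor, Vmax is reduced to Vmax/α while Km is unchanged: Km,app = 0.135 µM, Vmax,app = 153 μmol·min⁻¹.
v = Vmax,app·[S]/(Km,app + [S]) = 153 × 0.122/(0.135 + 0.122) = 72.8 μmol·min⁻¹.

72.8 μmol·min⁻¹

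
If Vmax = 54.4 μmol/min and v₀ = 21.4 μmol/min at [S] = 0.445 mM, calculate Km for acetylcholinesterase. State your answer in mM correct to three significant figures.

0.686 mM

From v = Vmax[S]/(Km+[S]), Km = [S](Vmax − v)/v.
Km = 0.445 × (54.4 − 21.4) / 21.4 = 14.68/21.4 = 0.686 mM.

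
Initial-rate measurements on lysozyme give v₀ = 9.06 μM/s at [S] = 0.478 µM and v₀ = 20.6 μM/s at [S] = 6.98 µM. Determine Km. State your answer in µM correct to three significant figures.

From v = Vmax[S]/(Km+[S]), each point gives Vmax = v(Km+[S])/[S].
Equating: 9.06(Km+0.478)/0.478 = 20.6(Km+6.98)/6.98.
18.95·Km + 9.06 = 2.951·Km + 20.6, so (18.95 − 2.951)·Km = 20.6 − 9.06.
Km = 11.54/16.00 = 0.721 µM; then Vmax = 9.06(0.721+0.478)/0.478 = 22.7 μM/s.

0.721 µM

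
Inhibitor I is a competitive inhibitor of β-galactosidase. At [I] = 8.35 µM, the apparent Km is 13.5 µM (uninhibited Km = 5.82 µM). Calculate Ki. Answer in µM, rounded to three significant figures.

Competitive: Km,app = α·Km with α = 1 + [I]/Ki.
α = Km,app/Km = 13.5/5.82 = 2.320.
Since α = 1 + [I]/Ki, [I]/Ki = 2.320 − 1 = 1.320 and Ki = 8.35/1.320 = 6.33 µM.

6.33 µM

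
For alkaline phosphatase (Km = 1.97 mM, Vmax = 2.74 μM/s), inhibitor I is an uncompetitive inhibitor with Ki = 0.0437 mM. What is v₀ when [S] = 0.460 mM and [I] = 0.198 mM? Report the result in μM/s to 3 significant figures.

0.279 μM/s

α = 1 + [I]/Ki = 1 + 0.198/0.0437 = 5.531.
For an uncompetitive inhibitor, both parameters are divided by α, giving Vmax/α and Km/α: Km,app = 0.356 mM, Vmax,app = 0.495 μM/s.
v = Vmax,app·[S]/(Km,app + [S]) = 0.495 × 0.460/(0.356 + 0.460) = 0.279 μM/s.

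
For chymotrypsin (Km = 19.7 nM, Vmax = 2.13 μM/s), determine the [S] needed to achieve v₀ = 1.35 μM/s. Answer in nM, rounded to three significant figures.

The required fractional saturation is v/Vmax = 1.35/2.13 = 0.6338.
Then [S]/(Km+[S]) = 0.6338 ⇒ [S] = 19.7 × 0.6338/(1 − 0.6338) = 34.1 nM.

34.1 nM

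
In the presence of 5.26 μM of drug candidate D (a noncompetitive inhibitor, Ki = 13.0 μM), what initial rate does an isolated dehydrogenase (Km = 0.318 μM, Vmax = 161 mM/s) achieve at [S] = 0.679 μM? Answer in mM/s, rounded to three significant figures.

78.1 mM/s

With α = 1 + [I]/Ki = 1 + 5.26/13.0 = 1.405, the noncompetitive rate law is v = (Vmax/α)·[S] / (Km + [S]).
v = (161/1.405)×0.679 / (0.318 + 0.679) = 77.83/0.9970 = 78.1 mM/s.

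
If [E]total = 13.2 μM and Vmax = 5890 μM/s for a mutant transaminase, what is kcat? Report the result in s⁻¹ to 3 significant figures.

446 s⁻¹

kcat = Vmax/[E]total = 5890 μM/s / 13.2 μM = 446 s⁻¹.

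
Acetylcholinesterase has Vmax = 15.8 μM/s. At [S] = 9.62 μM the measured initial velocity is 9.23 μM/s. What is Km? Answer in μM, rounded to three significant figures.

6.85 μM

From v = Vmax[S]/(Km+[S]), Km = [S](Vmax − v)/v.
Km = 9.62 × (15.8 − 9.23) / 9.23 = 63.20/9.23 = 6.85 μM.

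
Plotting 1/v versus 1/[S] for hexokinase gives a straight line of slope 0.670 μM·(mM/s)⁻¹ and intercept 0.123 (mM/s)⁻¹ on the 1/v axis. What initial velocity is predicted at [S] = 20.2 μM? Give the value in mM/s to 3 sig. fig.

The y-intercept is 1/Vmax, so Vmax = 1/0.123 = 8.13 mM/s.
The slope is Km/Vmax, so Km = 0.670 × 8.13 = 5.45 μM.
Then v = 8.13 × 20.2/(5.45 + 20.2) = 6.40 mM/s.

6.40 mM/s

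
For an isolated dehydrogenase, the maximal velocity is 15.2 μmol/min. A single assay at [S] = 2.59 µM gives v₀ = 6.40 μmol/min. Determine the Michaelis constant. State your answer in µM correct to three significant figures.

v/Vmax = 6.40/15.2 = 0.4211 = [S]/(Km+[S]).
So Km + [S] = [S]/0.4211 = 6.151 µM, giving Km = 6.151 − 2.59 = 3.56 µM.

3.56 µM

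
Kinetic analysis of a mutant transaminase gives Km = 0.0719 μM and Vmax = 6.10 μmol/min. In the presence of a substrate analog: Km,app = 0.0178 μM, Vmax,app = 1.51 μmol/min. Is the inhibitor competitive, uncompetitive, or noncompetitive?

uncompetitive

Both Km and Vmax decrease by the same factor (~4.04-fold) — characteristic of uncompetitive inhibition.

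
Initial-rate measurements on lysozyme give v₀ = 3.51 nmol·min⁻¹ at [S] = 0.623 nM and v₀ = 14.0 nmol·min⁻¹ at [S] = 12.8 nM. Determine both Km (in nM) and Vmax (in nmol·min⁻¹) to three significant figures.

In reciprocal form, 1/v = (Km/Vmax)·(1/[S]) + 1/Vmax. The two points give (1/[S], 1/v) = (1.605, 0.2849) and (0.07812, 0.07143).
Slope = (0.2849 − 0.07143)/(1.605 − 0.07812) = 0.1398; intercept = 0.2849 − 0.1398×1.605 = 0.06051.
Vmax = 1/intercept = 16.5 nmol·min⁻¹; Km = slope × Vmax = 0.1398 × 16.5 = 2.31 nM.

Km = 2.31 nM; Vmax = 16.5 nmol·min⁻¹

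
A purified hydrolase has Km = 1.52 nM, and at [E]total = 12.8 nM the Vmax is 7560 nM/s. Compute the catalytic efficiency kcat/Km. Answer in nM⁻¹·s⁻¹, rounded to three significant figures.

kcat = Vmax/[E]total = 7560/12.8 = 591 s⁻¹.
kcat/Km = 591/1.52 = 389 nM⁻¹·s⁻¹.

389 nM⁻¹·s⁻¹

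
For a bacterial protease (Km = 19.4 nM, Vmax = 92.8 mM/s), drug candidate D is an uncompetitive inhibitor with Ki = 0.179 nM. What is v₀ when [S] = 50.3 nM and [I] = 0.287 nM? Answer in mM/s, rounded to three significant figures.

31.0 mM/s

α = 1 + [I]/Ki = 1 + 0.287/0.179 = 2.603.
For an uncompetitive inhibitor, both parameters are divided by α, giving Vmax/α and Km/α: Km,app = 7.45 nM, Vmax,app = 35.6 mM/s.
v = Vmax,app·[S]/(Km,app + [S]) = 35.6 × 50.3/(7.45 + 50.3) = 31.0 mM/s.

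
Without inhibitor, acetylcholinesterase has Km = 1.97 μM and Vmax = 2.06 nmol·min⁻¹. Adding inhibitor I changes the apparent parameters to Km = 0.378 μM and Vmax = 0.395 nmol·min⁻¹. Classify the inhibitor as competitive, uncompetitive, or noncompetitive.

Both Km and Vmax decrease by the same factor (~5.21-fold) — characteristic of uncompetitive inhibition.

uncompetitive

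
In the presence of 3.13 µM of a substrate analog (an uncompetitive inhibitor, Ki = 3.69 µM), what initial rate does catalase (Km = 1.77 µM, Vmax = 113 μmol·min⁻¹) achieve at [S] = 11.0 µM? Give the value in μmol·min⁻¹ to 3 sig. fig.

56.2 μmol·min⁻¹

With α = 1 + [I]/Ki = 1 + 3.13/3.69 = 1.848, the uncompetitive rate law is v = (Vmax/α)·[S] / (Km/α + [S]).
v = (113/1.848)×11.0 / (1.77/1.848 + 11.0) = 672.5/11.96 = 56.2 μmol·min⁻¹.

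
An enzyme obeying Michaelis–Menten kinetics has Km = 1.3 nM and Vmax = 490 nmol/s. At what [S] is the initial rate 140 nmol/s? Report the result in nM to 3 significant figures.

0.520 nM

The required fractional saturation is v/Vmax = 140/490 = 0.2857.
Then [S]/(Km+[S]) = 0.2857 ⇒ [S] = 1.3 × 0.2857/(1 − 0.2857) = 0.520 nM.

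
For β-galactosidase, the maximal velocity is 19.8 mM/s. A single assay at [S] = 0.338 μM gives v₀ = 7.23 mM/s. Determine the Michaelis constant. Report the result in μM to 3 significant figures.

0.588 μM

v/Vmax = 7.23/19.8 = 0.3652 = [S]/(Km+[S]).
So Km + [S] = [S]/0.3652 = 0.9256 μM, giving Km = 0.9256 − 0.338 = 0.588 μM.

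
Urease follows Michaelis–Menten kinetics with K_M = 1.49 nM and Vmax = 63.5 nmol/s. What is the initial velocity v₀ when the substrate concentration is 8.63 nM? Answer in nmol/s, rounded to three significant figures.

54.2 nmol/s

[S]/(Km+[S]) = 8.63/10.12 = 0.8528, the fractional saturation.
v = 0.8528 × Vmax = 0.8528 × 63.5 = 54.2 nmol/s.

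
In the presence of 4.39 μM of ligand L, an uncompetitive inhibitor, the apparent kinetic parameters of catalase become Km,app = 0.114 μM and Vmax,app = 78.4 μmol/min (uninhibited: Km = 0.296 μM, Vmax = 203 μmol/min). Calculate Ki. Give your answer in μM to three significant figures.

2.76 μM

Uncompetitive: Vmax,app = Vmax/α (and Km,app = Km/α) with α = 1 + [I]/Ki.
α = Vmax/Vmax,app = 203/78.4 = 2.589.
Ki = [I]/(α − 1) = 4.39/1.589 = 2.76 μM.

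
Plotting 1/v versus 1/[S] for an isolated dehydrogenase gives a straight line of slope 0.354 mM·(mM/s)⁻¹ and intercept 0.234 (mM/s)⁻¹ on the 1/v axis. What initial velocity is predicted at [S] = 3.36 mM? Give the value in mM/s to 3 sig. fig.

The y-intercept is 1/Vmax, so Vmax = 1/0.234 = 4.27 mM/s.
The slope is Km/Vmax, so Km = 0.354 × 4.27 = 1.51 mM.
Then v = 4.27 × 3.36/(1.51 + 3.36) = 2.95 mM/s.

2.95 mM/s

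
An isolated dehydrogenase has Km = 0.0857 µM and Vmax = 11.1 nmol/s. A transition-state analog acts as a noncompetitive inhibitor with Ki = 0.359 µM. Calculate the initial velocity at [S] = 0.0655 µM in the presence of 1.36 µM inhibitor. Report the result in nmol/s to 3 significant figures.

1.00 nmol/s

With α = 1 + [I]/Ki = 1 + 1.36/0.359 = 4.788, the noncompetitive rate law is v = (Vmax/α)·[S] / (Km + [S]).
v = (11.1/4.788)×0.0655 / (0.0857 + 0.0655) = 0.1518/0.1512 = 1.00 nmol/s.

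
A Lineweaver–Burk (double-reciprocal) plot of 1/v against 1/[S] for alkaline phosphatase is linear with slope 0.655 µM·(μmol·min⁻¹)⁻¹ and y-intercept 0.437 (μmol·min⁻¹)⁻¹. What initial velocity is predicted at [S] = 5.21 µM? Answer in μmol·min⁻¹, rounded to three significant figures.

1.78 μmol·min⁻¹

The y-intercept is 1/Vmax, so Vmax = 1/0.437 = 2.29 μmol·min⁻¹.
The slope is Km/Vmax, so Km = 0.655 × 2.29 = 1.50 µM.
Then v = 2.29 × 5.21/(1.50 + 5.21) = 1.78 μmol·min⁻¹.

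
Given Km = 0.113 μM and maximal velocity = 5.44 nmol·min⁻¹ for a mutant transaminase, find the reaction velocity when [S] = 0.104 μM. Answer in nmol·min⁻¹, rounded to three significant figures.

[S]/(Km+[S]) = 0.104/0.2170 = 0.4793, the fractional saturation.
v = 0.4793 × Vmax = 0.4793 × 5.44 = 2.61 nmol·min⁻¹.

2.61 nmol·min⁻¹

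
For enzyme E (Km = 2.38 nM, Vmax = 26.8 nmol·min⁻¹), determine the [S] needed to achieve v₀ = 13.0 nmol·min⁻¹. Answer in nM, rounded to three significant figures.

2.24 nM

The required fractional saturation is v/Vmax = 13.0/26.8 = 0.4851.
Then [S]/(Km+[S]) = 0.4851 ⇒ [S] = 2.38 × 0.4851/(1 − 0.4851) = 2.24 nM.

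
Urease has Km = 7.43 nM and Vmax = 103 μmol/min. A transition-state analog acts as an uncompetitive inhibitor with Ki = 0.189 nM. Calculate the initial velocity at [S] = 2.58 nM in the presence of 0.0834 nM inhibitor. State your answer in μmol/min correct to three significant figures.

α = 1 + [I]/Ki = 1 + 0.0834/0.189 = 1.441.
For an uncompetitive inhibitor, both parameters are divided by α, giving Vmax/α and Km/α: Km,app = 5.16 nM, Vmax,app = 71.5 μmol/min.
v = Vmax,app·[S]/(Km,app + [S]) = 71.5 × 2.58/(5.16 + 2.58) = 23.8 μmol/min.

23.8 μmol/min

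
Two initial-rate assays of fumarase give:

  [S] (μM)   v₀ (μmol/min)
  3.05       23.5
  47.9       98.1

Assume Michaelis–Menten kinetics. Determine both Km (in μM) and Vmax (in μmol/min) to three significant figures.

From v = Vmax[S]/(Km+[S]), each point gives Vmax = v(Km+[S])/[S].
Equating: 23.5(Km+3.05)/3.05 = 98.1(Km+47.9)/47.9.
7.705·Km + 23.5 = 2.048·Km + 98.1, so (7.705 − 2.048)·Km = 98.1 − 23.5.
Km = 74.60/5.657 = 13.2 μM; then Vmax = 23.5(13.2+3.05)/3.05 = 125 μmol/min.

Km = 13.2 μM; Vmax = 125 μmol/min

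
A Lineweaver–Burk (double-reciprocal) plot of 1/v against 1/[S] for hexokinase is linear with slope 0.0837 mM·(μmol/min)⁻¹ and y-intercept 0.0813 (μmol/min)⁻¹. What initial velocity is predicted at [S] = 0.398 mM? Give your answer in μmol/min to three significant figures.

3.43 μmol/min

The y-intercept is 1/Vmax, so Vmax = 1/0.0813 = 12.3 μmol/min.
The slope is Km/Vmax, so Km = 0.0837 × 12.3 = 1.03 mM.
Then v = 12.3 × 0.398/(1.03 + 0.398) = 3.43 μmol/min.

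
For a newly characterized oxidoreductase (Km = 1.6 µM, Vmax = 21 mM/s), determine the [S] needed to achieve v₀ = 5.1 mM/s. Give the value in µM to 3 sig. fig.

The required fractional saturation is v/Vmax = 5.1/21 = 0.2429.
Then [S]/(Km+[S]) = 0.2429 ⇒ [S] = 1.6 × 0.2429/(1 − 0.2429) = 0.513 µM.

0.513 µM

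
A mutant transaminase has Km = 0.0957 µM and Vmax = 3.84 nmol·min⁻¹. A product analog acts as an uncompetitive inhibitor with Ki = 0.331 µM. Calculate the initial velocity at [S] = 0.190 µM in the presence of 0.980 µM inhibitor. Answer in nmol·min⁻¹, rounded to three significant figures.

α = 1 + [I]/Ki = 1 + 0.980/0.331 = 3.961.
For an uncompetitive inhibitor, both parameters are divided by α, giving Vmax/α and Km/α: Km,app = 0.0242 µM, Vmax,app = 0.970 nmol·min⁻¹.
v = Vmax,app·[S]/(Km,app + [S]) = 0.970 × 0.190/(0.0242 + 0.190) = 0.860 nmol·min⁻¹.

0.860 nmol·min⁻¹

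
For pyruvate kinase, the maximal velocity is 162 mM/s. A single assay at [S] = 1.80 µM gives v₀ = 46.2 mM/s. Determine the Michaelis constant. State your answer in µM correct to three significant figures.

v/Vmax = 46.2/162 = 0.2852 = [S]/(Km+[S]).
So Km + [S] = [S]/0.2852 = 6.312 µM, giving Km = 6.312 − 1.80 = 4.51 µM.

4.51 µM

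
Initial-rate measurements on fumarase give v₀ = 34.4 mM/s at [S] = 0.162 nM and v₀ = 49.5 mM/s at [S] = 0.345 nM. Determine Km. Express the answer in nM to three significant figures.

From v = Vmax[S]/(Km+[S]), each point gives Vmax = v(Km+[S])/[S].
Equating: 34.4(Km+0.162)/0.162 = 49.5(Km+0.345)/0.345.
212.3·Km + 34.4 = 143.5·Km + 49.5, so (212.3 − 143.5)·Km = 49.5 − 34.4.
Km = 15.10/68.87 = 0.219 nM; then Vmax = 34.4(0.219+0.162)/0.162 = 81.0 mM/s.

0.219 nM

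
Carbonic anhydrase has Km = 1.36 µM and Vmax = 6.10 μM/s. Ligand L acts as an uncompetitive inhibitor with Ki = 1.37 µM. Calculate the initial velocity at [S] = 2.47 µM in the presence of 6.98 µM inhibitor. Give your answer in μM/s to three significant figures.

α = 1 + [I]/Ki = 1 + 6.98/1.37 = 6.095.
For an uncompetitive inhibitor, both parameters are divided by α, giving Vmax/α and Km/α: Km,app = 0.223 µM, Vmax,app = 1.00 μM/s.
v = Vmax,app·[S]/(Km,app + [S]) = 1.00 × 2.47/(0.223 + 2.47) = 0.918 μM/s.

0.918 μM/s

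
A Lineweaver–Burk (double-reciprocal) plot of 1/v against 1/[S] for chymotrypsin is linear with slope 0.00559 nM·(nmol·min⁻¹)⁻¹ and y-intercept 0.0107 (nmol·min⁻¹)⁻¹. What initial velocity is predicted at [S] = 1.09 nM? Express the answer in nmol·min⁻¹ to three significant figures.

The y-intercept is 1/Vmax, so Vmax = 1/0.0107 = 93.5 nmol·min⁻¹.
The slope is Km/Vmax, so Km = 0.00559 × 93.5 = 0.522 nM.
Then v = 93.5 × 1.09/(0.522 + 1.09) = 63.2 nmol·min⁻¹.

63.2 nmol·min⁻¹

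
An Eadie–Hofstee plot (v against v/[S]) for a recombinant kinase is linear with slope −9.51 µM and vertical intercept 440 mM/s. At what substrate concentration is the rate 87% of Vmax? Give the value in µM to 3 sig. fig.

63.6 µM

The Eadie–Hofstee slope gives Km = 9.51 µM (slope = −Km).
v/Vmax = [S]/(Km+[S]) = 0.87 ⇒ [S] = Km·0.87/(1−0.87) = 9.51 × 6.692 = 63.6 µM.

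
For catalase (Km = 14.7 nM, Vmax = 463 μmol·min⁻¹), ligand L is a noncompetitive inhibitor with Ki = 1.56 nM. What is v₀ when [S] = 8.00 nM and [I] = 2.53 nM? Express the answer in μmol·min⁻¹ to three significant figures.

With α = 1 + [I]/Ki = 1 + 2.53/1.56 = 2.622, the noncompetitive rate law is v = (Vmax/α)·[S] / (Km + [S]).
v = (463/2.622)×8.00 / (14.7 + 8.00) = 1413/22.70 = 62.2 μmol·min⁻¹.

62.2 μmol·min⁻¹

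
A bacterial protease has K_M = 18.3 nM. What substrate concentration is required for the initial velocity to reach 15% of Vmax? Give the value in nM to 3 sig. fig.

v/Vmax = [S]/(Km+[S]) = 0.15, so [S] = Km·0.15/(1 − 0.15) = 18.3 × 0.1765.
[S] = 3.23 nM.

3.23 nM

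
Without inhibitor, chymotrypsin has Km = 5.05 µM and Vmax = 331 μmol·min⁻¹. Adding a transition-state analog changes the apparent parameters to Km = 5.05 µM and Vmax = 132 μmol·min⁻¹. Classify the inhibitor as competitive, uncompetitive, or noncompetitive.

Vmax decreases (331 → 132 μmol·min⁻¹) while Km is unchanged — pure noncompetitive inhibition.

noncompetitive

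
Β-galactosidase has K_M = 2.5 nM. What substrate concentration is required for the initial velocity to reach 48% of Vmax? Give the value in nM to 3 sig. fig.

v/Vmax = [S]/(Km+[S]) = 0.48, so [S] = Km·0.48/(1 − 0.48) = 2.5 × 0.9231.
[S] = 2.31 nM.

2.31 nM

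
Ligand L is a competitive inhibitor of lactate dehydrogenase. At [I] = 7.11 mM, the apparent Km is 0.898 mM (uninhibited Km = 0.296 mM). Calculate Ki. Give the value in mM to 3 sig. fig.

Competitive: Km,app = α·Km with α = 1 + [I]/Ki.
α = Km,app/Km = 0.898/0.296 = 3.034.
Since α = 1 + [I]/Ki, [I]/Ki = 3.034 − 1 = 2.034 and Ki = 7.11/2.034 = 3.50 mM.

3.50 mM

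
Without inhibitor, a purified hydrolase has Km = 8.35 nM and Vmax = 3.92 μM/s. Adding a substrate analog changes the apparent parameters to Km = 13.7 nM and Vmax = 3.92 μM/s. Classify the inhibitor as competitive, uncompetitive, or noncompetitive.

Km increases (8.35 → 13.7 nM) while Vmax is unchanged — the hallmark of competitive inhibition.

competitive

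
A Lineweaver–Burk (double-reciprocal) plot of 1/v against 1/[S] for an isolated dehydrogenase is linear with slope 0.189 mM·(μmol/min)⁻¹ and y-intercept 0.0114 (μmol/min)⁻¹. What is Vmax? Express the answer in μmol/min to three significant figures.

The y-intercept of a Lineweaver–Burk plot equals 1/Vmax, so Vmax = 1/0.0114 = 87.7 μmol/min.

87.7 μmol/min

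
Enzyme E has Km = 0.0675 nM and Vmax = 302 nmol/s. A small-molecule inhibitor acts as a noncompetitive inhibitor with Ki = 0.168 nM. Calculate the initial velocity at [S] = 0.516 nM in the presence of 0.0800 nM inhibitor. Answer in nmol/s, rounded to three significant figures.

181 nmol/s

α = 1 + [I]/Ki = 1 + 0.0800/0.168 = 1.476.
For a noncompetitive inhibitor, Vmax is reduced to Vmax/α while Km is unchanged: Km,app = 0.0675 nM, Vmax,app = 205 nmol/s.
v = Vmax,app·[S]/(Km,app + [S]) = 205 × 0.516/(0.0675 + 0.516) = 181 nmol/s.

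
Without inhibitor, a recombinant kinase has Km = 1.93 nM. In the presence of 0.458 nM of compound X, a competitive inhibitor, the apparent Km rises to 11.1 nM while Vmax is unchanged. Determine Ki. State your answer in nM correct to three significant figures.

0.0964 nM

Competitive: Km,app = α·Km with α = 1 + [I]/Ki.
α = Km,app/Km = 11.1/1.93 = 5.751.
Ki = [I]/(α − 1) = 0.458/4.751 = 0.0964 nM.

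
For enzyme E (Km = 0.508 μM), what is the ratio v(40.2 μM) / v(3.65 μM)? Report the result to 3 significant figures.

1.12

Since Vmax cancels, v₂/v₁ = [S]₂(Km+[S]₁) / [S]₁(Km+[S]₂).
= 40.2×(0.508+3.65) / (3.65×(0.508+40.2)) = 167.2/148.6 = 1.12.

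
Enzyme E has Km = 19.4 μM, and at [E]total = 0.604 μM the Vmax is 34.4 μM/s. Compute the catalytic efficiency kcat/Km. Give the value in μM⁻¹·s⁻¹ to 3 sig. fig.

2.94 μM⁻¹·s⁻¹

kcat = Vmax/[E]total = 34.4/0.604 = 57.0 s⁻¹.
kcat/Km = 57.0/19.4 = 2.94 μM⁻¹·s⁻¹.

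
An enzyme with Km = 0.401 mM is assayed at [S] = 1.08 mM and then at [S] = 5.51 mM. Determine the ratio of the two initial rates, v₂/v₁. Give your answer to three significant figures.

1.28

Since Vmax cancels, v₂/v₁ = [S]₂(Km+[S]₁) / [S]₁(Km+[S]₂).
= 5.51×(0.401+1.08) / (1.08×(0.401+5.51)) = 8.160/6.384 = 1.28.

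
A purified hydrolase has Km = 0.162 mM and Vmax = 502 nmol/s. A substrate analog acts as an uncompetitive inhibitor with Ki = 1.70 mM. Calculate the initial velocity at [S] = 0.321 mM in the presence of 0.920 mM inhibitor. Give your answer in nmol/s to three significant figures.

α = 1 + [I]/Ki = 1 + 0.920/1.70 = 1.541.
For an uncompetitive inhibitor, both parameters are divided by α, giving Vmax/α and Km/α: Km,app = 0.105 mM, Vmax,app = 326 nmol/s.
v = Vmax,app·[S]/(Km,app + [S]) = 326 × 0.321/(0.105 + 0.321) = 245 nmol/s.

245 nmol/s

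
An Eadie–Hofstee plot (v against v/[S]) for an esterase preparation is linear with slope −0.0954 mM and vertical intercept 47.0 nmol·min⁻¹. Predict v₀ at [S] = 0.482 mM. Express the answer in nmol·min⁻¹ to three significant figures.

39.2 nmol·min⁻¹

In the Eadie–Hofstee form v = Vmax − Km·(v/[S]), the slope is −Km and the intercept is Vmax, so Km = 0.0954 mM and Vmax = 47.0 nmol·min⁻¹.
v = 47.0 × 0.482/(0.0954 + 0.482) = 39.2 nmol·min⁻¹.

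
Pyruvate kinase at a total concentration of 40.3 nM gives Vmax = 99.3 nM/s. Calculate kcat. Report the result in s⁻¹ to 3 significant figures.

kcat = Vmax/[E]total = 99.3 nM/s / 40.3 nM = 2.46 s⁻¹.

2.46 s⁻¹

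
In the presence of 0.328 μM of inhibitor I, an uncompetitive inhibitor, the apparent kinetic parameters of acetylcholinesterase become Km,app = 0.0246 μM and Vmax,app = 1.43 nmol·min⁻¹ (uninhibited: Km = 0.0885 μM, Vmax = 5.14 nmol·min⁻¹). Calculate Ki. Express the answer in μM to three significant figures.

0.126 μM

Uncompetitive: Vmax,app = Vmax/α (and Km,app = Km/α) with α = 1 + [I]/Ki.
α = Vmax/Vmax,app = 5.14/1.43 = 3.594.
Ki = [I]/(α − 1) = 0.328/2.594 = 0.126 μM.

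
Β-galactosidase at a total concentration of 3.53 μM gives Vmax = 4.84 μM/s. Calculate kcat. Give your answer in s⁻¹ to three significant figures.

kcat = Vmax/[E]total = 4.84 μM/s / 3.53 μM = 1.37 s⁻¹.

1.37 s⁻¹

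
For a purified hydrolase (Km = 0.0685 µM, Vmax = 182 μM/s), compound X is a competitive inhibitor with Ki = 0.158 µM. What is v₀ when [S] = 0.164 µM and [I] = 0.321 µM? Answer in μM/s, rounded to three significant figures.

80.3 μM/s

α = 1 + [I]/Ki = 1 + 0.321/0.158 = 3.032.
For a competitive inhibitor, Vmax is unchanged and the apparent Km becomes α·Km: Km,app = 0.208 µM, Vmax,app = 182 μM/s.
v = Vmax,app·[S]/(Km,app + [S]) = 182 × 0.164/(0.208 + 0.164) = 80.3 μM/s.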